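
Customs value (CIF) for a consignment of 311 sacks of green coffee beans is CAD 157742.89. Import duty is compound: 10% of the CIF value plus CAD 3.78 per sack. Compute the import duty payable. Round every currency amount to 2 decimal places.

Import duty: CAD 16949.87

Ad valorem component: 157742.89 × 10% = 15774.29
Specific component: 311 × 3.78 = 1175.58
Import duty = 15774.29 + 1175.58 = 16949.87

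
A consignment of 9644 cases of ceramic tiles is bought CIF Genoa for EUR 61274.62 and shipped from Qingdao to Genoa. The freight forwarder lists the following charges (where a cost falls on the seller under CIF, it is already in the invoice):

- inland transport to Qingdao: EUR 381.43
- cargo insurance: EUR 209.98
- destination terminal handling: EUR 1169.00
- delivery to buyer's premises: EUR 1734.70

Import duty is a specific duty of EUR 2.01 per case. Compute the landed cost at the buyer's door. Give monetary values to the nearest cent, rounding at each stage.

CIF: the seller pays costs through ocean freight and marine insurance to the destination port.
Already in the invoice (seller's account under CIF): inland to port, insurance — exclude.
The CIF price already equals the CIF value: 61274.62
Import duty = 9644 × 2.01 = 19384.44
Buyer bears: destination terminal 1169.00 + delivery 1734.70 + duty 19384.44 = 22288.14
Landed cost = invoice 61274.62 + 22288.14 = 83562.76

Total landed cost: EUR 83562.76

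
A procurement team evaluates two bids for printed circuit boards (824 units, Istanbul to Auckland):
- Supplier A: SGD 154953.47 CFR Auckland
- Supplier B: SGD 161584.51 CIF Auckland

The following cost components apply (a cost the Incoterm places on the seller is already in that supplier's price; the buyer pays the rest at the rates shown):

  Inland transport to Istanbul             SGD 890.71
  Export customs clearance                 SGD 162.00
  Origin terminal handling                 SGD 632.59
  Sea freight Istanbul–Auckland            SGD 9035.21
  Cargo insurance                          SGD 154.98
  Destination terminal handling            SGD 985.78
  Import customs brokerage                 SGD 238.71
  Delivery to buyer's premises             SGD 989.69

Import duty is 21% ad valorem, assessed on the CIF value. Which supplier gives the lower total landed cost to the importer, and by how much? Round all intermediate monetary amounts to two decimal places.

Supplier A (CFR):
CIF value = CFR price + insurance = 154953.47 + 154.98 = 155108.45
Import duty = 155108.45 × 21% = 32572.77
Buyer bears (A): 154.98 + 985.78 + 238.71 + 989.69 = 2369.16
Landed cost (A) = invoice 154953.47 + 2369.16 + duty 32572.77 = 189895.40
Supplier B (CIF):
The CIF price already equals the CIF value: 161584.51
Import duty = 161584.51 × 21% = 33932.75
Buyer bears (B): 985.78 + 238.71 + 989.69 = 2214.18
Landed cost (B) = invoice 161584.51 + 2214.18 + duty 33932.75 = 197731.44
Difference = |189895.40 − 197731.44| = 7836.04

Supplier A is cheaper by SGD 7836.04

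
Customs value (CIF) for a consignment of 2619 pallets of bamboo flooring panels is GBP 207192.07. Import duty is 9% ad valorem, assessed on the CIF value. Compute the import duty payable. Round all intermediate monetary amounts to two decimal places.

Import duty: GBP 18647.29

Import duty = 207192.07 × 9% = 18647.29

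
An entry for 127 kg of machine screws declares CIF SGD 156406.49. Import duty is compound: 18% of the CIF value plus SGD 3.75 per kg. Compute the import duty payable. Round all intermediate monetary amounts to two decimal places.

Ad valorem component: 156406.49 × 18% = 28153.17
Specific component: 127 × 3.75 = 476.25
Import duty = 28153.17 + 476.25 = 28629.42

Import duty: SGD 28629.42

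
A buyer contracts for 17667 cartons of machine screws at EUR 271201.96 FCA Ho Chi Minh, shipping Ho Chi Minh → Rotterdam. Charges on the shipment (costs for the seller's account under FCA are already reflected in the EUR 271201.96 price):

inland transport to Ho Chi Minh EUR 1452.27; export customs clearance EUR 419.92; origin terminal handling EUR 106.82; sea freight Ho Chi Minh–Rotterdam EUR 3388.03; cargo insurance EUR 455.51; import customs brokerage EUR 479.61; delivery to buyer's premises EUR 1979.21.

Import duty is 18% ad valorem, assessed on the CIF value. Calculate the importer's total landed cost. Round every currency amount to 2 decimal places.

FCA: the seller delivers export-cleared goods to the carrier; the buyer bears costs from that point.
Already in the invoice (seller's account under FCA): inland to port, export clearance — exclude.
CIF value = FCA price + origin terminal + freight + insurance = 271201.96 + 106.82 + 3388.03 + 455.51 = 275152.32
Import duty = 275152.32 × 18% = 49527.42
Buyer bears: origin terminal 106.82 + freight 3388.03 + insurance 455.51 + brokerage 479.61 + delivery 1979.21 + duty 49527.42 = 55936.60
Landed cost = invoice 271201.96 + 55936.60 = 327138.56

Total landed cost: EUR 327138.56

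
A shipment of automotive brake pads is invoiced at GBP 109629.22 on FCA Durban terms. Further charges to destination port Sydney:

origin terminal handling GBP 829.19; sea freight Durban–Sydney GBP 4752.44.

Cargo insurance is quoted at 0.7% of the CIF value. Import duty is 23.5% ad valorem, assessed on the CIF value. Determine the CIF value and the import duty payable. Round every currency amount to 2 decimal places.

Let C be the CIF value. C = FCA price + pre-shipment costs + freight + 0.7% × C
C − 0.7% × C = 109629.22 + 829.19 + 4752.44
0.993 × C = 115210.85
C = 115210.85 / 0.993 = 116023.01
Insurance premium = 0.7% × 116023.01 = 812.16
Import duty = 116023.01 × 23.5% = 27265.41

CIF value: GBP 116023.01; import duty: GBP 27265.41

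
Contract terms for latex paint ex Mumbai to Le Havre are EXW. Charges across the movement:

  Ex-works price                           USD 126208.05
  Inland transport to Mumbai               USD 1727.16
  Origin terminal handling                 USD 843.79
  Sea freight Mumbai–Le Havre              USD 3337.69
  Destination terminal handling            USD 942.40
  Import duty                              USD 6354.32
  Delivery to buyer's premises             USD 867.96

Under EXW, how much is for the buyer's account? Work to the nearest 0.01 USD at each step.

EXW: the seller makes goods available at their premises; the buyer bears all onward costs.
Seller's account: goods 126208.05 = 126208.05
Buyer's account: inland to port 1727.16 + origin terminal 843.79 + freight 3337.69 + destination terminal 942.40 + duty 6354.32 + delivery 867.96 = 14073.32

Buyer's account: USD 14073.32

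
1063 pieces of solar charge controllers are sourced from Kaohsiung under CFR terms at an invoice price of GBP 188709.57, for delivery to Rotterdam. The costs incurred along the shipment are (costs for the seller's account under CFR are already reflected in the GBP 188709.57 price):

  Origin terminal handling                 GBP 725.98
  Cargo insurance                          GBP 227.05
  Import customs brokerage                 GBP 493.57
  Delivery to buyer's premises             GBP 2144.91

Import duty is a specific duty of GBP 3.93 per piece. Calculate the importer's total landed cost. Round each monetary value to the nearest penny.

Total landed cost: GBP 195752.69

CFR: the seller pays costs through ocean freight to the destination port, but not insurance.
Already in the invoice (seller's account under CFR): origin terminal — exclude.
CIF value = CFR price + insurance = 188709.57 + 227.05 = 188936.62
Import duty = 1063 × 3.93 = 4177.59
Buyer bears: insurance 227.05 + brokerage 493.57 + delivery 2144.91 + duty 4177.59 = 7043.12
Landed cost = invoice 188709.57 + 7043.12 = 195752.69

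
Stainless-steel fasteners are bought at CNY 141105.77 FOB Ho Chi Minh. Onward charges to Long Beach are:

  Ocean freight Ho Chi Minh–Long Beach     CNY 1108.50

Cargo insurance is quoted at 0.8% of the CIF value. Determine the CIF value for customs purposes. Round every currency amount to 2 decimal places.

CIF value: CNY 143361.16

Let C be the CIF value. C = FOB price + freight + 0.8% × C
C − 0.8% × C = 141105.77 + 1108.50
0.992 × C = 142214.27
C = 142214.27 / 0.992 = 143361.16
Insurance premium = 0.8% × 143361.16 = 1146.89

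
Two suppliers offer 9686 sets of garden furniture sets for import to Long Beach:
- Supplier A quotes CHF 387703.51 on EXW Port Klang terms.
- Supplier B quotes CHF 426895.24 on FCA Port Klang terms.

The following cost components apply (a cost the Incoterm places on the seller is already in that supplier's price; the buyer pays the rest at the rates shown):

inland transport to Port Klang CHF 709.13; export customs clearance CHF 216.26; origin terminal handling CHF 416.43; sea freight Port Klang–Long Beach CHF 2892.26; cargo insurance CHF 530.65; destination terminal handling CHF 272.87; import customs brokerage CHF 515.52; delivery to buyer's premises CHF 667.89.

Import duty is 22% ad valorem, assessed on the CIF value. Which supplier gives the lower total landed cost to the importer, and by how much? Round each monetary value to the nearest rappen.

Supplier A (EXW):
CIF value = EXW price + inland to port + export clearance + origin terminal + freight + insurance = 387703.51 + 709.13 + 216.26 + 416.43 + 2892.26 + 530.65 = 392468.24
Import duty = 392468.24 × 22% = 86343.01
Buyer bears (A): 709.13 + 216.26 + 416.43 + 2892.26 + 530.65 + 272.87 + 515.52 + 667.89 = 6221.01
Landed cost (A) = invoice 387703.51 + 6221.01 + duty 86343.01 = 480267.53
Supplier B (FCA):
CIF value = FCA price + origin terminal + freight + insurance = 426895.24 + 416.43 + 2892.26 + 530.65 = 430734.58
Import duty = 430734.58 × 22% = 94761.61
Buyer bears (B): 416.43 + 2892.26 + 530.65 + 272.87 + 515.52 + 667.89 = 5295.62
Landed cost (B) = invoice 426895.24 + 5295.62 + duty 94761.61 = 526952.47
Difference = |480267.53 − 526952.47| = 46684.94

Supplier A is cheaper by CHF 46684.94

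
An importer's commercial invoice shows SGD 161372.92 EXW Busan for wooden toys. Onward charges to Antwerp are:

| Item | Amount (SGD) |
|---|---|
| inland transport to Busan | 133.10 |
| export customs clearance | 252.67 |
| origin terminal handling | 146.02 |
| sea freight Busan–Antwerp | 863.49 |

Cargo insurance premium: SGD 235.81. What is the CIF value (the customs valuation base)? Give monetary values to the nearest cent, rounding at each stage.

CIF = EXW price + pre-shipment costs + freight + insurance
CIF = 161372.92 + 133.10 + 252.67 + 146.02 + 863.49 + 235.81 = 163004.01

CIF value: SGD 163004.01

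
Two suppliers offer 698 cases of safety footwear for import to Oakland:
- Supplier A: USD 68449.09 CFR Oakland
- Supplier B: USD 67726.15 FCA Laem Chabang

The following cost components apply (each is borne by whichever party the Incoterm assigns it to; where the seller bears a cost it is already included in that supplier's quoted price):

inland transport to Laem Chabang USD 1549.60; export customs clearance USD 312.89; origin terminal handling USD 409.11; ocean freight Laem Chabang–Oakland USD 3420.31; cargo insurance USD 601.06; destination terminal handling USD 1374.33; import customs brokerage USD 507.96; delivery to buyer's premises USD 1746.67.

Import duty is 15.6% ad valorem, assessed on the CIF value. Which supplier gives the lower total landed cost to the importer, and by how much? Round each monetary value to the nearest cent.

Supplier A (CFR):
CIF value = CFR price + insurance = 68449.09 + 601.06 = 69050.15
Import duty = 69050.15 × 15.6% = 10771.82
Buyer bears (A): 601.06 + 1374.33 + 507.96 + 1746.67 = 4230.02
Landed cost (A) = invoice 68449.09 + 4230.02 + duty 10771.82 = 83450.93
Supplier B (FCA):
CIF value = FCA price + origin terminal + freight + insurance = 67726.15 + 409.11 + 3420.31 + 601.06 = 72156.63
Import duty = 72156.63 × 15.6% = 11256.43
Buyer bears (B): 409.11 + 3420.31 + 601.06 + 1374.33 + 507.96 + 1746.67 = 8059.44
Landed cost (B) = invoice 67726.15 + 8059.44 + duty 11256.43 = 87042.02
Difference = |83450.93 − 87042.02| = 3591.09

Supplier A is cheaper by USD 3591.09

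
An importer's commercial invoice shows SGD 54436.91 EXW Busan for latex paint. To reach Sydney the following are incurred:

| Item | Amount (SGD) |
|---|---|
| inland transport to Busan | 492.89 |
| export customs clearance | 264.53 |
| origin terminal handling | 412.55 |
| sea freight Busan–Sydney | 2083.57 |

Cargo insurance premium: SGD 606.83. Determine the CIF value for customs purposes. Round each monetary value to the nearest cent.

CIF = EXW price + pre-shipment costs + freight + insurance
CIF = 54436.91 + 492.89 + 264.53 + 412.55 + 2083.57 + 606.83 = 58297.28

CIF value: SGD 58297.28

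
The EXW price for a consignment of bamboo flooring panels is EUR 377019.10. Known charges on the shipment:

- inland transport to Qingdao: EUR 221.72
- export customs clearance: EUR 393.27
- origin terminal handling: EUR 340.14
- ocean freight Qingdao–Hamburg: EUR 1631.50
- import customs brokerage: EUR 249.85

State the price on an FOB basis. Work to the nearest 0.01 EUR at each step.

Not relevant to the conversion: freight, brokerage — on the buyer under both terms; not part of either seller's price.
From EXW to FOB, the seller additionally bears: inland to port, export clearance, origin terminal.
FOB price = 377019.10 + 221.72 + 393.27 + 340.14 = 377974.23

FOB price: EUR 377974.23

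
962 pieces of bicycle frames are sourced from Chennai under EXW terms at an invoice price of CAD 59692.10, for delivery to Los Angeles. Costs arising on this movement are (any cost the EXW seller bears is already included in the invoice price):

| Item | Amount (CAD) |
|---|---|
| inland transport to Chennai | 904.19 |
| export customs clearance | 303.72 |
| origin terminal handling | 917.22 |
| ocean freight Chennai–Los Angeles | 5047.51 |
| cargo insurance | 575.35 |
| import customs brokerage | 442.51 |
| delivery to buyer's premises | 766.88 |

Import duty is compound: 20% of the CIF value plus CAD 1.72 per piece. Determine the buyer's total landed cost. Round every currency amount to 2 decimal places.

EXW: the seller makes goods available at their premises; the buyer bears all onward costs.
CIF value = EXW price + inland to port + export clearance + origin terminal + freight + insurance = 59692.10 + 904.19 + 303.72 + 917.22 + 5047.51 + 575.35 = 67440.09
Ad valorem component: 67440.09 × 20% = 13488.02
Specific component: 962 × 1.72 = 1654.64
Import duty = 13488.02 + 1654.64 = 15142.66
Buyer bears: inland to port 904.19 + export clearance 303.72 + origin terminal 917.22 + freight 5047.51 + insurance 575.35 + brokerage 442.51 + delivery 766.88 + duty 15142.66 = 24100.04
Landed cost = invoice 59692.10 + 24100.04 = 83792.14

Total landed cost: CAD 83792.14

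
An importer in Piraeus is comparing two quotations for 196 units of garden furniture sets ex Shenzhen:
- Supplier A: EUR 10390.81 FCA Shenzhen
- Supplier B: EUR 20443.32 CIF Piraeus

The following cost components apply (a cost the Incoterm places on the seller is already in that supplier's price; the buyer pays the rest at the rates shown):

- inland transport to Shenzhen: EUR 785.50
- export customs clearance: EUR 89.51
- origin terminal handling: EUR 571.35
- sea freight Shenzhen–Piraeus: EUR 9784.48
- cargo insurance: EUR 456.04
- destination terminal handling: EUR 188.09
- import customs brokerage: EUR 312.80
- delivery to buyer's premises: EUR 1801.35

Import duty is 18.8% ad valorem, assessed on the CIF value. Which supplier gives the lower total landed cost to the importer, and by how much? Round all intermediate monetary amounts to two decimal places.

Supplier A (FCA):
CIF value = FCA price + origin terminal + freight + insurance = 10390.81 + 571.35 + 9784.48 + 456.04 = 21202.68
Import duty = 21202.68 × 18.8% = 3986.10
Buyer bears (A): 571.35 + 9784.48 + 456.04 + 188.09 + 312.80 + 1801.35 = 13114.11
Landed cost (A) = invoice 10390.81 + 13114.11 + duty 3986.10 = 27491.02
Supplier B (CIF):
The CIF price already equals the CIF value: 20443.32
Import duty = 20443.32 × 18.8% = 3843.34
Buyer bears (B): 188.09 + 312.80 + 1801.35 = 2302.24
Landed cost (B) = invoice 20443.32 + 2302.24 + duty 3843.34 = 26588.90
Difference = |27491.02 − 26588.90| = 902.12

Supplier B is cheaper by EUR 902.12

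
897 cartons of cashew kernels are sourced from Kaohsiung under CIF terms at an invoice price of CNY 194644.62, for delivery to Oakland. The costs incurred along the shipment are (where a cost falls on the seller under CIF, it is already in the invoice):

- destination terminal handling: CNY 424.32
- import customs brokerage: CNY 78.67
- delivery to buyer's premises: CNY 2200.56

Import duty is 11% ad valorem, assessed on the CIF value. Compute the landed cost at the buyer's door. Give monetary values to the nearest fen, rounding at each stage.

Total landed cost: CNY 218759.08

CIF: the seller pays costs through ocean freight and marine insurance to the destination port.
The CIF price already equals the CIF value: 194644.62
Import duty = 194644.62 × 11% = 21410.91
Buyer bears: destination terminal 424.32 + brokerage 78.67 + delivery 2200.56 + duty 21410.91 = 24114.46
Landed cost = invoice 194644.62 + 24114.46 = 218759.08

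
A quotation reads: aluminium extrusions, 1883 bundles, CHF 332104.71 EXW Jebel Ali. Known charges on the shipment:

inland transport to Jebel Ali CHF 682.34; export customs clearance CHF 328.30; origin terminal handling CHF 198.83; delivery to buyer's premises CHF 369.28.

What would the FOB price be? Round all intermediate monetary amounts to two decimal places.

FOB price: CHF 333314.18

Not relevant to the conversion: delivery — on the buyer under both terms; not part of either seller's price.
From EXW to FOB, the seller additionally bears: inland to port, export clearance, origin terminal.
FOB price = 332104.71 + 682.34 + 328.30 + 198.83 = 333314.18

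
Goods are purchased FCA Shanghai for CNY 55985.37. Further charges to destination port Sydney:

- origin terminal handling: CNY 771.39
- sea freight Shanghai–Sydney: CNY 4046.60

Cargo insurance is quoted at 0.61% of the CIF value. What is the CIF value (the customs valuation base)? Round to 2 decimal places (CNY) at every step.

CIF value: CNY 61176.54

Let C be the CIF value. C = FCA price + pre-shipment costs + freight + 0.61% × C
C − 0.61% × C = 55985.37 + 771.39 + 4046.60
0.9939 × C = 60803.36
C = 60803.36 / 0.9939 = 61176.54
Insurance premium = 0.61% × 61176.54 = 373.18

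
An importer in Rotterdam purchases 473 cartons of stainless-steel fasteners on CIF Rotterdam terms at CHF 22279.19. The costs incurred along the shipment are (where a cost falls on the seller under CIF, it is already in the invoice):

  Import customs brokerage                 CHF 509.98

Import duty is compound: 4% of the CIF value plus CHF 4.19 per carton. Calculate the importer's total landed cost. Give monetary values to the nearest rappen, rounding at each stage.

CIF: the seller pays costs through ocean freight and marine insurance to the destination port.
The CIF price already equals the CIF value: 22279.19
Ad valorem component: 22279.19 × 4% = 891.17
Specific component: 473 × 4.19 = 1981.87
Import duty = 891.17 + 1981.87 = 2873.04
Buyer bears: brokerage 509.98 + duty 2873.04 = 3383.02
Landed cost = invoice 22279.19 + 3383.02 = 25662.21

Total landed cost: CHF 25662.21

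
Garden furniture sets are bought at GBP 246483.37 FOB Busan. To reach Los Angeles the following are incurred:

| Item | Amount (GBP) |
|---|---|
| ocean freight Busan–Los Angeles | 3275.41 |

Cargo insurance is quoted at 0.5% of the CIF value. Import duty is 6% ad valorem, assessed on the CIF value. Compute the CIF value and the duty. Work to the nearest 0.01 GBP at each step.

Let C be the CIF value. C = FOB price + freight + 0.5% × C
C − 0.5% × C = 246483.37 + 3275.41
0.995 × C = 249758.78
C = 249758.78 / 0.995 = 251013.85
Insurance premium = 0.5% × 251013.85 = 1255.07
Import duty = 251013.85 × 6% = 15060.83

CIF value: GBP 251013.85; import duty: GBP 15060.83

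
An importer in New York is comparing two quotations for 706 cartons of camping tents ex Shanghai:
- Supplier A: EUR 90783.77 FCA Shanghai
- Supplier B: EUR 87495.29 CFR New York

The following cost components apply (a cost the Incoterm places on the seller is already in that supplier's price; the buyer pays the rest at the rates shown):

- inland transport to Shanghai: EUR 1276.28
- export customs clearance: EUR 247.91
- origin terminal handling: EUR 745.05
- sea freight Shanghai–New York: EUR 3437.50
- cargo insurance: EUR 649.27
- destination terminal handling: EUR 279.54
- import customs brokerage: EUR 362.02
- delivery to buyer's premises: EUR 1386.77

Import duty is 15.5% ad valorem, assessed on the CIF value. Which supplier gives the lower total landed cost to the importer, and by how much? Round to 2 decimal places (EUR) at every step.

Supplier A (FCA):
CIF value = FCA price + origin terminal + freight + insurance = 90783.77 + 745.05 + 3437.50 + 649.27 = 95615.59
Import duty = 95615.59 × 15.5% = 14820.42
Buyer bears (A): 745.05 + 3437.50 + 649.27 + 279.54 + 362.02 + 1386.77 = 6860.15
Landed cost (A) = invoice 90783.77 + 6860.15 + duty 14820.42 = 112464.34
Supplier B (CFR):
CIF value = CFR price + insurance = 87495.29 + 649.27 = 88144.56
Import duty = 88144.56 × 15.5% = 13662.41
Buyer bears (B): 649.27 + 279.54 + 362.02 + 1386.77 = 2677.60
Landed cost (B) = invoice 87495.29 + 2677.60 + duty 13662.41 = 103835.30
Difference = |112464.34 − 103835.30| = 8629.04

Supplier B is cheaper by EUR 8629.04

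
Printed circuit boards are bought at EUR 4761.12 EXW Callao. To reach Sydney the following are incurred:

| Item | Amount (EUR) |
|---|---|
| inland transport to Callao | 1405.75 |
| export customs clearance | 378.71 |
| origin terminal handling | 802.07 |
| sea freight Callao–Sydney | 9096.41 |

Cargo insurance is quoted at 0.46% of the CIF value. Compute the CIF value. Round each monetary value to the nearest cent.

CIF value: EUR 16520.05

Let C be the CIF value. C = EXW price + pre-shipment costs + freight + 0.46% × C
C − 0.46% × C = 4761.12 + 1405.75 + 378.71 + 802.07 + 9096.41
0.9954 × C = 16444.06
C = 16444.06 / 0.9954 = 16520.05
Insurance premium = 0.46% × 16520.05 = 75.99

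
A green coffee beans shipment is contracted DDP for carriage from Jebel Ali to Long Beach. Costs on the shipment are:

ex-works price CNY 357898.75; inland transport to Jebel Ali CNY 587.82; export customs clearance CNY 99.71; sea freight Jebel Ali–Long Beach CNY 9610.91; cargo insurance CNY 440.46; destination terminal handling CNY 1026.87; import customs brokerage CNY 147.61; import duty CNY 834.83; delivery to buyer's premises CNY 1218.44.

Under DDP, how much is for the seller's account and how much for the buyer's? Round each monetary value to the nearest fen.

DDP: the seller bears all costs including import duty.
Seller's account: goods 357898.75 + inland to port 587.82 + export clearance 99.71 + freight 9610.91 + insurance 440.46 + destination terminal 1026.87 + brokerage 147.61 + duty 834.83 + delivery 1218.44 = 371865.40
Buyer's account: 0.00

Seller: CNY 371865.40; buyer: CNY 0.00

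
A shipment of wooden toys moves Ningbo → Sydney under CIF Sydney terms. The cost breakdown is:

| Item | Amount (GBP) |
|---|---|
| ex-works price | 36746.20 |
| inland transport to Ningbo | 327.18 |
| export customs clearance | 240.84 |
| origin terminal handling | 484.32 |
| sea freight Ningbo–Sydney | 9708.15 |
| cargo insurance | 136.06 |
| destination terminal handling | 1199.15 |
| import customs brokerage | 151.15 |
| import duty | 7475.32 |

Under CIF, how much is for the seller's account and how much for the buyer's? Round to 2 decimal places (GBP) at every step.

Seller: GBP 47642.75; buyer: GBP 8825.62

CIF: the seller pays costs through ocean freight and marine insurance to the destination port.
Seller's account: goods 36746.20 + inland to port 327.18 + export clearance 240.84 + origin terminal 484.32 + freight 9708.15 + insurance 136.06 = 47642.75
Buyer's account: destination terminal 1199.15 + brokerage 151.15 + duty 7475.32 = 8825.62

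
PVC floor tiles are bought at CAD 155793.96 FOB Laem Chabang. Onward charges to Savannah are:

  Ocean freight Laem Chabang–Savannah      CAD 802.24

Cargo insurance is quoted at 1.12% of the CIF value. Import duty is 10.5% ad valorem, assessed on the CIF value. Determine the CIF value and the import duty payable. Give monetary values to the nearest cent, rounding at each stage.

CIF value: CAD 158369.94; import duty: CAD 16628.84

Let C be the CIF value. C = FOB price + freight + 1.12% × C
C − 1.12% × C = 155793.96 + 802.24
0.9888 × C = 156596.20
C = 156596.20 / 0.9888 = 158369.94
Insurance premium = 1.12% × 158369.94 = 1773.74
Import duty = 158369.94 × 10.5% = 16628.84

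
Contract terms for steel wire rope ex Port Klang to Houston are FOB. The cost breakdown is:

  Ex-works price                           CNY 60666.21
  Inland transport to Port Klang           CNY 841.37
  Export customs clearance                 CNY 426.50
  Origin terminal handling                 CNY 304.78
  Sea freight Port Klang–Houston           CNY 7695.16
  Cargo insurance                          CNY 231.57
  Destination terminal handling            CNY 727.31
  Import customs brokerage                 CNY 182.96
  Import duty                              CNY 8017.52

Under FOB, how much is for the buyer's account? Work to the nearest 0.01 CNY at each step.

Buyer's account: CNY 16854.52

FOB: the seller bears costs until goods are on board at the origin port; the buyer bears freight, insurance and all costs thereafter.
Seller's account: goods 60666.21 + inland to port 841.37 + export clearance 426.50 + origin terminal 304.78 = 62238.86
Buyer's account: freight 7695.16 + insurance 231.57 + destination terminal 727.31 + brokerage 182.96 + duty 8017.52 = 16854.52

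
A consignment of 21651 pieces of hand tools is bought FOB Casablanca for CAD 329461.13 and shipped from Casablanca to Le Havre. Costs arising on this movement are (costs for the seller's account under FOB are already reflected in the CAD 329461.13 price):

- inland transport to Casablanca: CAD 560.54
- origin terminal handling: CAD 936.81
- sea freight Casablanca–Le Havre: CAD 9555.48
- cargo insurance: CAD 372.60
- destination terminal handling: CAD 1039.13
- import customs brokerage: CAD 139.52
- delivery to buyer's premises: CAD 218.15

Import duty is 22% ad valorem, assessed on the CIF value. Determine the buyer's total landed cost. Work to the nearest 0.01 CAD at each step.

Total landed cost: CAD 415451.64

FOB: the seller bears costs until goods are on board at the origin port; the buyer bears freight, insurance and all costs thereafter.
Already in the invoice (seller's account under FOB): inland to port, origin terminal — exclude.
CIF value = FOB price + freight + insurance = 329461.13 + 9555.48 + 372.60 = 339389.21
Import duty = 339389.21 × 22% = 74665.63
Buyer bears: freight 9555.48 + insurance 372.60 + destination terminal 1039.13 + brokerage 139.52 + delivery 218.15 + duty 74665.63 = 85990.51
Landed cost = invoice 329461.13 + 85990.51 = 415451.64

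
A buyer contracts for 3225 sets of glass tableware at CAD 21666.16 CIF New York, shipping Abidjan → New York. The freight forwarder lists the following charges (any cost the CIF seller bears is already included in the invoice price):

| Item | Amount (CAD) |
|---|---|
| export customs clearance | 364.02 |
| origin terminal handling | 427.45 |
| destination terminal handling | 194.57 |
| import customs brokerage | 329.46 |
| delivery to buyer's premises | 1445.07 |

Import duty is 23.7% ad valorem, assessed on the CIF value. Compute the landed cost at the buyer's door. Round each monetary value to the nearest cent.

CIF: the seller pays costs through ocean freight and marine insurance to the destination port.
Already in the invoice (seller's account under CIF): export clearance, origin terminal — exclude.
The CIF price already equals the CIF value: 21666.16
Import duty = 21666.16 × 23.7% = 5134.88
Buyer bears: destination terminal 194.57 + brokerage 329.46 + delivery 1445.07 + duty 5134.88 = 7103.98
Landed cost = invoice 21666.16 + 7103.98 = 28770.14

Total landed cost: CAD 28770.14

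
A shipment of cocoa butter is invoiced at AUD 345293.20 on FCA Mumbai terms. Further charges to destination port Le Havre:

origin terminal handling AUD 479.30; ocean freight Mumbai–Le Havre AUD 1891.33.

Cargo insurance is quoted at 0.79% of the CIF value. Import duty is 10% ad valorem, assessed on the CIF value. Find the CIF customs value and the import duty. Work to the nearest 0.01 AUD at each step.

CIF value: AUD 350432.24; import duty: AUD 35043.22

Let C be the CIF value. C = FCA price + pre-shipment costs + freight + 0.79% × C
C − 0.79% × C = 345293.20 + 479.30 + 1891.33
0.9921 × C = 347663.83
C = 347663.83 / 0.9921 = 350432.24
Insurance premium = 0.79% × 350432.24 = 2768.41
Import duty = 350432.24 × 10% = 35043.22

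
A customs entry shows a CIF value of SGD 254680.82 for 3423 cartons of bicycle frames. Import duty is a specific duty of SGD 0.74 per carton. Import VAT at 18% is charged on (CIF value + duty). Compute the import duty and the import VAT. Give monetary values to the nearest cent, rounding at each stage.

Import duty = 3423 × 0.74 = 2533.02
VAT base = CIF + duty = 254680.82 + 2533.02 = 257213.84
Import VAT = 257213.84 × 18% = 46298.49

Import duty: SGD 2533.02; import VAT: SGD 46298.49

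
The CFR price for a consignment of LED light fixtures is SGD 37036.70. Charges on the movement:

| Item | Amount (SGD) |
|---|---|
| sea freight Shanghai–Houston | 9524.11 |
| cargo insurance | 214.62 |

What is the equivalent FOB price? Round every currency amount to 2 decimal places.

FOB price: SGD 27512.59

Not relevant to the conversion: insurance — on the buyer under both terms; not part of either seller's price.
From CFR to FOB, the seller no longer bears: freight.
FOB price = 37036.70 − 9524.11 = 27512.59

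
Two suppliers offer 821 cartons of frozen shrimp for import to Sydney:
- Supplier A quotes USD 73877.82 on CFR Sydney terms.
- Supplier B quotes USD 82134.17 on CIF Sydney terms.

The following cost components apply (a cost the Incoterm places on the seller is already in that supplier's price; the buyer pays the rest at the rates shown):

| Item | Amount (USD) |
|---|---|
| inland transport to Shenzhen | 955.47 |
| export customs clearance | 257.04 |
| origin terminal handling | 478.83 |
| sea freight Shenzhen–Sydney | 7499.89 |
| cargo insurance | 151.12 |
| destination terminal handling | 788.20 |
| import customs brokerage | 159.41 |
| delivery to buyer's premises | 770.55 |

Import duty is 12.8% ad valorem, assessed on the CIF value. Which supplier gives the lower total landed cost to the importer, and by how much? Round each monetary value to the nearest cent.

Supplier A is cheaper by USD 9142.70

Supplier A (CFR):
CIF value = CFR price + insurance = 73877.82 + 151.12 = 74028.94
Import duty = 74028.94 × 12.8% = 9475.70
Buyer bears (A): 151.12 + 788.20 + 159.41 + 770.55 = 1869.28
Landed cost (A) = invoice 73877.82 + 1869.28 + duty 9475.70 = 85222.80
Supplier B (CIF):
The CIF price already equals the CIF value: 82134.17
Import duty = 82134.17 × 12.8% = 10513.17
Buyer bears (B): 788.20 + 159.41 + 770.55 = 1718.16
Landed cost (B) = invoice 82134.17 + 1718.16 + duty 10513.17 = 94365.50
Difference = |85222.80 − 94365.50| = 9142.70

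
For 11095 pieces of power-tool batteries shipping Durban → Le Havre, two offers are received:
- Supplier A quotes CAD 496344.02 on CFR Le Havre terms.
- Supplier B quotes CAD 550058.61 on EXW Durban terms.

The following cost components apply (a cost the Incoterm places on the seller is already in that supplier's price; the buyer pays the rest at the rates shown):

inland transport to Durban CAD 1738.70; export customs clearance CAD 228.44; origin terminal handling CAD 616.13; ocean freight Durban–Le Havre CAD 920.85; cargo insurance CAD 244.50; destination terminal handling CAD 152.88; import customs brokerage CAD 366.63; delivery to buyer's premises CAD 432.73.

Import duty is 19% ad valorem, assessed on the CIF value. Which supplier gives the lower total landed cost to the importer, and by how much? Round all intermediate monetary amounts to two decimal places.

Supplier A is cheaper by CAD 68090.26

Supplier A (CFR):
CIF value = CFR price + insurance = 496344.02 + 244.50 = 496588.52
Import duty = 496588.52 × 19% = 94351.82
Buyer bears (A): 244.50 + 152.88 + 366.63 + 432.73 = 1196.74
Landed cost (A) = invoice 496344.02 + 1196.74 + duty 94351.82 = 591892.58
Supplier B (EXW):
CIF value = EXW price + inland to port + export clearance + origin terminal + freight + insurance = 550058.61 + 1738.70 + 228.44 + 616.13 + 920.85 + 244.50 = 553807.23
Import duty = 553807.23 × 19% = 105223.37
Buyer bears (B): 1738.70 + 228.44 + 616.13 + 920.85 + 244.50 + 152.88 + 366.63 + 432.73 = 4700.86
Landed cost (B) = invoice 550058.61 + 4700.86 + duty 105223.37 = 659982.84
Difference = |591892.58 − 659982.84| = 68090.26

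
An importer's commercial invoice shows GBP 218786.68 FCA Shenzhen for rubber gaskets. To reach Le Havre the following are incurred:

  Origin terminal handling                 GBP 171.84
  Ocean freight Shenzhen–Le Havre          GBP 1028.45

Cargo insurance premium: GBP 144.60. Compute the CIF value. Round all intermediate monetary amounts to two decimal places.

CIF value: GBP 220131.57

CIF = FCA price + pre-shipment costs + freight + insurance
CIF = 218786.68 + 171.84 + 1028.45 + 144.60 = 220131.57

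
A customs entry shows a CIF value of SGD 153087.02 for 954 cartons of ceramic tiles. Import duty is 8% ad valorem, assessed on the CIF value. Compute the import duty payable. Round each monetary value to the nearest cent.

Import duty: SGD 12246.96

Import duty = 153087.02 × 8% = 12246.96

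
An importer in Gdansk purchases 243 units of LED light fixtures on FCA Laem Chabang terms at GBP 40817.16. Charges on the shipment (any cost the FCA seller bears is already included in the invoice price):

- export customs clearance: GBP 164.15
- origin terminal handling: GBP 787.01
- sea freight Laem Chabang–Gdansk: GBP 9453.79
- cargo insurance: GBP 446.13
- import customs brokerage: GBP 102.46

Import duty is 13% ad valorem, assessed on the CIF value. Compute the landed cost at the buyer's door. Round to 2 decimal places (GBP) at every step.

Total landed cost: GBP 58302.08

FCA: the seller delivers export-cleared goods to the carrier; the buyer bears costs from that point.
Already in the invoice (seller's account under FCA): export clearance — exclude.
CIF value = FCA price + origin terminal + freight + insurance = 40817.16 + 787.01 + 9453.79 + 446.13 = 51504.09
Import duty = 51504.09 × 13% = 6695.53
Buyer bears: origin terminal 787.01 + freight 9453.79 + insurance 446.13 + brokerage 102.46 + duty 6695.53 = 17484.92
Landed cost = invoice 40817.16 + 17484.92 = 58302.08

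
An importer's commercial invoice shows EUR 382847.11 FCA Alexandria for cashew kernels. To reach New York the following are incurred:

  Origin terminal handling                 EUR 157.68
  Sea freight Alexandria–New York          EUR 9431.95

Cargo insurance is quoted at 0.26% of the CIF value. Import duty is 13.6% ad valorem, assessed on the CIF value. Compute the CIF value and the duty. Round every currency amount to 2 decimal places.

Let C be the CIF value. C = FCA price + pre-shipment costs + freight + 0.26% × C
C − 0.26% × C = 382847.11 + 157.68 + 9431.95
0.9974 × C = 392436.74
C = 392436.74 / 0.9974 = 393459.74
Insurance premium = 0.26% × 393459.74 = 1023.00
Import duty = 393459.74 × 13.6% = 53510.52

CIF value: EUR 393459.74; import duty: EUR 53510.52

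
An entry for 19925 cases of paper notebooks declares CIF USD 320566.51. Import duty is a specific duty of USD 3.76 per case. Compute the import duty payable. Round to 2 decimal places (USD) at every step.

Import duty = 19925 × 3.76 = 74918.00

Import duty: USD 74918.00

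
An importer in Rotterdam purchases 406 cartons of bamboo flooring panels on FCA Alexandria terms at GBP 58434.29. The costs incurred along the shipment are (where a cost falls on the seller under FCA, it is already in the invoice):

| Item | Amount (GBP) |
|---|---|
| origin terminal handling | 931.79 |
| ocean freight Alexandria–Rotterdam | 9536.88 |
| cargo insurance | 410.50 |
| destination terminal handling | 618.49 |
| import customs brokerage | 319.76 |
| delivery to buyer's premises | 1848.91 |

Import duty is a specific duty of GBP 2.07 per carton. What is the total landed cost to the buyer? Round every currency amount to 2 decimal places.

FCA: the seller delivers export-cleared goods to the carrier; the buyer bears costs from that point.
CIF value = FCA price + origin terminal + freight + insurance = 58434.29 + 931.79 + 9536.88 + 410.50 = 69313.46
Import duty = 406 × 2.07 = 840.42
Buyer bears: origin terminal 931.79 + freight 9536.88 + insurance 410.50 + destination terminal 618.49 + brokerage 319.76 + delivery 1848.91 + duty 840.42 = 14506.75
Landed cost = invoice 58434.29 + 14506.75 = 72941.04

Total landed cost: GBP 72941.04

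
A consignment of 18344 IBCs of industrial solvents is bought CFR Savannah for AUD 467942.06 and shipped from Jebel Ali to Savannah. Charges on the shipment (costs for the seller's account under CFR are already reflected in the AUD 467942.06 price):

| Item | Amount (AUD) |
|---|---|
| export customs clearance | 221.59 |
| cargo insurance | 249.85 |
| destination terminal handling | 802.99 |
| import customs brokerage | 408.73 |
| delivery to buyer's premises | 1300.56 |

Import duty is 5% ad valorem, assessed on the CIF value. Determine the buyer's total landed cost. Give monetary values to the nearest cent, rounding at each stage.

Total landed cost: AUD 494113.79

CFR: the seller pays costs through ocean freight to the destination port, but not insurance.
Already in the invoice (seller's account under CFR): export clearance — exclude.
CIF value = CFR price + insurance = 467942.06 + 249.85 = 468191.91
Import duty = 468191.91 × 5% = 23409.60
Buyer bears: insurance 249.85 + destination terminal 802.99 + brokerage 408.73 + delivery 1300.56 + duty 23409.60 = 26171.73
Landed cost = invoice 467942.06 + 26171.73 = 494113.79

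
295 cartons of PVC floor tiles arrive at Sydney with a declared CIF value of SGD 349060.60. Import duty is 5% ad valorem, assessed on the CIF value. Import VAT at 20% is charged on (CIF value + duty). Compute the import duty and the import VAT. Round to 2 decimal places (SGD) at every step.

Import duty = 349060.60 × 5% = 17453.03
VAT base = CIF + duty = 349060.60 + 17453.03 = 366513.63
Import VAT = 366513.63 × 20% = 73302.73

Import duty: SGD 17453.03; import VAT: SGD 73302.73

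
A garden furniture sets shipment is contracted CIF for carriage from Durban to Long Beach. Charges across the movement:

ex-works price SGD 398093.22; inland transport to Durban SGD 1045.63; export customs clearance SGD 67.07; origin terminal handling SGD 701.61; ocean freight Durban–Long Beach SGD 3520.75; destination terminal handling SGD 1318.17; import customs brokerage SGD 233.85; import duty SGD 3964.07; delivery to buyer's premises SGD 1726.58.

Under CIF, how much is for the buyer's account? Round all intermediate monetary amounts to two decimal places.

CIF: the seller pays costs through ocean freight and marine insurance to the destination port.
Seller's account: goods 398093.22 + inland to port 1045.63 + export clearance 67.07 + origin terminal 701.61 + freight 3520.75 = 403428.28
Buyer's account: destination terminal 1318.17 + brokerage 233.85 + duty 3964.07 + delivery 1726.58 = 7242.67

Buyer's account: SGD 7242.67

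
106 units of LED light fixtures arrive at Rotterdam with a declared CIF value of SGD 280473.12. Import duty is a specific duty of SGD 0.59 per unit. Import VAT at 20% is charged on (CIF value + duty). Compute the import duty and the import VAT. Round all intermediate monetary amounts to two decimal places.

Import duty = 106 × 0.59 = 62.54
VAT base = CIF + duty = 280473.12 + 62.54 = 280535.66
Import VAT = 280535.66 × 20% = 56107.13

Import duty: SGD 62.54; import VAT: SGD 56107.13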